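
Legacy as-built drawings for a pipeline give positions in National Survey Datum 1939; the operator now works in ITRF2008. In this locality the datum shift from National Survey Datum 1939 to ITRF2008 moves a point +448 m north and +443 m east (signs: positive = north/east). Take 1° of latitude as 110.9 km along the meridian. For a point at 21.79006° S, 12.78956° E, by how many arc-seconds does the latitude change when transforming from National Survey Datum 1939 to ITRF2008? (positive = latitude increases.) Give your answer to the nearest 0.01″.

1° of latitude = 110.9 km, so Δφ = 448.0 / 110900 = 0.0040397° = 14.543″.

Δφ = 14.54″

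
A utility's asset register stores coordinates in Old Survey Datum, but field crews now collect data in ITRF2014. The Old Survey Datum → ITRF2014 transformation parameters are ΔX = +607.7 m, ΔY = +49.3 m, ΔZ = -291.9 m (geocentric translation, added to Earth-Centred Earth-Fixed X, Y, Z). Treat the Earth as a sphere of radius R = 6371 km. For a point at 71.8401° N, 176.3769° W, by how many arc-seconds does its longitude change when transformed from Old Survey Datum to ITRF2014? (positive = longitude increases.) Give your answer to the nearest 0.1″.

Δλ = -1.1″

sin φ = 0.950190, cos φ = 0.311670, sin λ = -0.063193, cos λ = -0.998001.
East component: ΔE = −sin λ·ΔX + cos λ·ΔY = −(-0.063193)(607.7) + (-0.998001)(49.3) = -10.80 m.
1° of latitude spans πR/180 = 111195 m; at latitude φ, 1° of longitude spans that × cos φ = 34656.1 m, so Δλ = -10.80 / 34656.1 × 3600 = -1.122″.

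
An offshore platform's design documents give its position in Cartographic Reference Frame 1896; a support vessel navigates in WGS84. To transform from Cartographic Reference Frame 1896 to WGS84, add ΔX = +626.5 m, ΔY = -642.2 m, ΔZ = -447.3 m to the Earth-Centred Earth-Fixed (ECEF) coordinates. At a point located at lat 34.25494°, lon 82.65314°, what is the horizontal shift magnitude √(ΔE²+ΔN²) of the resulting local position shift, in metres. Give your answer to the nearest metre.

At φ = 34.25494°, λ = 82.65314°: sin φ = 0.562876, cos φ = 0.826541, sin λ = 0.991790, cos λ = 0.127876.
ΔE = −sin λ·ΔX + cos λ·ΔY = −(0.991790)·(626.5) + (0.127876)·(-642.2) = -703.48 m.
ΔN = −sin φ cos λ·ΔX − sin φ sin λ·ΔY + cos φ·ΔZ = −(0.562876)(0.127876)(626.5) − (0.562876)(0.991790)(-642.2) + (0.826541)(-447.3) = -56.29 m.
Horizontal magnitude = √(ΔE² + ΔN²) = √((-703.48)² + (-56.29)²) = 705.73 m.

706 m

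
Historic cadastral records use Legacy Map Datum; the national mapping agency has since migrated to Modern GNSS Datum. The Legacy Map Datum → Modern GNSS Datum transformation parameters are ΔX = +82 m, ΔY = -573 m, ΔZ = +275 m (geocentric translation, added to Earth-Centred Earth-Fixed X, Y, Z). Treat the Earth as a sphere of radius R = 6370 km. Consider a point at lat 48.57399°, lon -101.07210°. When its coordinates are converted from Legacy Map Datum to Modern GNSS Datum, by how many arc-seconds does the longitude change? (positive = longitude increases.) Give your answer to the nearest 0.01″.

Δλ = 9.32″

sin φ = 0.749811, cos φ = 0.661652, sin λ = -0.981386, cos λ = -0.192044.
East component: ΔE = −sin λ·ΔX + cos λ·ΔY = −(-0.981386)(82) + (-0.192044)(-573) = 190.51 m.
1° of latitude spans πR/180 = 111177 m; at latitude φ, 1° of longitude spans that × cos φ = 73560.8 m, so Δλ = 190.51 / 73560.8 × 3600 = 9.324″.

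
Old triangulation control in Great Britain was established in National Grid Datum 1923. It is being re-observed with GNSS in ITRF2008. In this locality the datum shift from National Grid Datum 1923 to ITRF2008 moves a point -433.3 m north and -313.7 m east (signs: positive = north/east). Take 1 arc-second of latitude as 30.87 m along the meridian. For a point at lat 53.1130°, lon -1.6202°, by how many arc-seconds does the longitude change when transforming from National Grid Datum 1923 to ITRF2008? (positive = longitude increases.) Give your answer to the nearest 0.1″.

Δλ = -16.9″

At latitude 53.1130°, cos φ = 0.600239.
1″ of longitude at this latitude = 30.87 × cos φ = 18.5294 m, so Δλ = -313.7 / 18.5294 = -16.930″.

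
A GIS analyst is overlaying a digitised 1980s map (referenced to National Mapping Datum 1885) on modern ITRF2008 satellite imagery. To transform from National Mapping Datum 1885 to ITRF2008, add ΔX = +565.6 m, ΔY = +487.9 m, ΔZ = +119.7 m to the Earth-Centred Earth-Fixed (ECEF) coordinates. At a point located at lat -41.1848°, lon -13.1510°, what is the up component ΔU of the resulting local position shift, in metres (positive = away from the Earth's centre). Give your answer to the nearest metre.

ΔU = 252 m

The local up (radial) axis is (cos φ cos λ, cos φ sin λ, sin φ), giving ΔU = 414.501 − 83.542 − 78.821 = 252.14 m.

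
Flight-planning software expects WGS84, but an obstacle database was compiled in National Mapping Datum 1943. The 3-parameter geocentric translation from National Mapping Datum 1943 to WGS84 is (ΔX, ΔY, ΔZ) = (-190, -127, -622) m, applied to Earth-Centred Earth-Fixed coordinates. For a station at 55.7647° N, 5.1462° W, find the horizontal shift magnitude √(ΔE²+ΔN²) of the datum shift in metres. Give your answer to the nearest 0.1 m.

At φ = 55.7647°, λ = -5.1462°: sin φ = 0.826734, cos φ = 0.562593, sin λ = -0.089697, cos λ = 0.995969.
ΔE = −sin λ·ΔX + cos λ·ΔY = −(-0.089697)·(-190) + (0.995969)·(-127) = -143.53 m.
ΔN = −sin φ cos λ·ΔX − sin φ sin λ·ΔY + cos φ·ΔZ = −(0.826734)(0.995969)(-190) − (0.826734)(-0.089697)(-127) + (0.562593)(-622) = -202.90 m.
Horizontal magnitude = √(ΔE² + ΔN²) = √((-143.53)² + (-202.90)²) = 248.54 m.

248.5 m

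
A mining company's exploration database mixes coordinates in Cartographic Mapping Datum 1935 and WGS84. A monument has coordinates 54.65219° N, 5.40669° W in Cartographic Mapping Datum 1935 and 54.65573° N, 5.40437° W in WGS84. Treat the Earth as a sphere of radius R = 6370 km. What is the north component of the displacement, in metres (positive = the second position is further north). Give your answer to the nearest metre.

ΔN = 394 m

Δφ = 54.65573° − 54.65219° = +0.00354°; Δλ = -5.40437° − -5.40669° = +0.00232°.
1° along a meridian = πR/180 = 111177 m.
ΔN = Δφ × 111177 = 393.6 m; ΔE = Δλ × 111177 × cos(54.65219°) = +0.00232 × 111177 × 0.578538 = 149.2 m.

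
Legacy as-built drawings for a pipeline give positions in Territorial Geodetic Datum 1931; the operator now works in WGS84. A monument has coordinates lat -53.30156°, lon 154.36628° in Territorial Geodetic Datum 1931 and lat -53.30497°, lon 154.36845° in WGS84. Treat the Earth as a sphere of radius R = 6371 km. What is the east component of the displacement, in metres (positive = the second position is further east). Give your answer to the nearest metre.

Δφ = -53.30497° − -53.30156° = -0.00341°; Δλ = 154.36845° − 154.36628° = +0.00217°.
1° along a meridian = πR/180 = 111195 m.
ΔN = Δφ × 111195 = -379.2 m; ΔE = Δλ × 111195 × cos(-53.30156°) = +0.00217 × 111195 × 0.597603 = 144.2 m.

ΔE = 144 m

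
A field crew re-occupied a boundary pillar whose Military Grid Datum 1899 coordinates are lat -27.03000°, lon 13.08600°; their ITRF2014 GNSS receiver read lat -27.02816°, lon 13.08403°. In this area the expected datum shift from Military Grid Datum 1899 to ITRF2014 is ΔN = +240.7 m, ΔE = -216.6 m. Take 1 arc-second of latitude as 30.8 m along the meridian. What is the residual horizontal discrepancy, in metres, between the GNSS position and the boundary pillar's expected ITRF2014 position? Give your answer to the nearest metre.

Observed coordinate differences: Δφ = +0.00184°, Δλ = -0.00197°.
Converting to metres (1° lat = 110880 m, cos φ = 0.890769): observed ΔN = 204.0 m, observed ΔE = -194.6 m.
Subtracting the expected shift leaves a residual of 204.0 − (240.7) = -36.7 m north and -194.6 − (-216.6) = 22.0 m east.
Residual distance = √((-36.7)² + 22.0²) = 42.8 m.

43 m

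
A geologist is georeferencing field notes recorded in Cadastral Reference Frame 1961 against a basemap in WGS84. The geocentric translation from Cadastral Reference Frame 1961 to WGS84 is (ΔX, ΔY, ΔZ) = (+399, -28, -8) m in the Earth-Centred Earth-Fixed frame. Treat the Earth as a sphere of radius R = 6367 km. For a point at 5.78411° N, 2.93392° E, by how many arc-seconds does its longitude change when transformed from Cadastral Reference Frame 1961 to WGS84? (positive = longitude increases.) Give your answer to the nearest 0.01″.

Δλ = -1.58″

sin φ = 0.100780, cos φ = 0.994909, sin λ = 0.051184, cos λ = 0.998689.
East component: ΔE = −sin λ·ΔX + cos λ·ΔY = −(0.051184)(399) + (0.998689)(-28) = -48.39 m.
1° of latitude spans πR/180 = 111125 m; at latitude φ, 1° of longitude spans that × cos φ = 110559.3 m, so Δλ = -48.39 / 110559.3 × 3600 = -1.576″.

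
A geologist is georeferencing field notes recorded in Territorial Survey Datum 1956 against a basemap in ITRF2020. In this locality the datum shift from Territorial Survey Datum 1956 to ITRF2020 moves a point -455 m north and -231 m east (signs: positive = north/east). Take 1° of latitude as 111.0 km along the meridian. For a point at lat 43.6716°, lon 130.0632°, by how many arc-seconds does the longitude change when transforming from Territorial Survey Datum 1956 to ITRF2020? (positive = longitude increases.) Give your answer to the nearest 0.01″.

Δλ = -10.36″

At latitude 43.6716°, cos φ = 0.723310.
1° of longitude at this latitude = 111.0 × cos φ = 80.29 km, so Δλ = -231.0 / 80287.4 = -0.0028772° = -10.358″.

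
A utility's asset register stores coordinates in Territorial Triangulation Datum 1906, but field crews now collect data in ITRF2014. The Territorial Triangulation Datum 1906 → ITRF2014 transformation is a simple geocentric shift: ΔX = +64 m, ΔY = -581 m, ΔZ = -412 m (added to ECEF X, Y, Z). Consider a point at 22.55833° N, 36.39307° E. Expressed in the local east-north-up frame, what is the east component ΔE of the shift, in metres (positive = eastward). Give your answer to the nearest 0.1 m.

At φ = 22.55833°, λ = 36.39307°: sin φ = 0.383624, cos φ = 0.923489, sin λ = 0.593322, cos λ = 0.804966.
ΔE = −sin λ·ΔX + cos λ·ΔY = −(0.593322)·(64) + (0.804966)·(-581) = -505.66 m.

ΔE = -505.7 m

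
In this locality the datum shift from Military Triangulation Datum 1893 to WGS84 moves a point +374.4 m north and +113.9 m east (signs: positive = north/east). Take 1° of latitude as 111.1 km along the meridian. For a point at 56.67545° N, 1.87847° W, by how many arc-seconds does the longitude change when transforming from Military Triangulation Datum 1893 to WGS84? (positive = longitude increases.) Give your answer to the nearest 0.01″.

At latitude 56.67545°, cos φ = 0.549381.
1° of longitude at this latitude = 111.1 × cos φ = 61.04 km, so Δλ = 113.9 / 61036.2 = 0.0018661° = 6.718″.

Δλ = 6.72″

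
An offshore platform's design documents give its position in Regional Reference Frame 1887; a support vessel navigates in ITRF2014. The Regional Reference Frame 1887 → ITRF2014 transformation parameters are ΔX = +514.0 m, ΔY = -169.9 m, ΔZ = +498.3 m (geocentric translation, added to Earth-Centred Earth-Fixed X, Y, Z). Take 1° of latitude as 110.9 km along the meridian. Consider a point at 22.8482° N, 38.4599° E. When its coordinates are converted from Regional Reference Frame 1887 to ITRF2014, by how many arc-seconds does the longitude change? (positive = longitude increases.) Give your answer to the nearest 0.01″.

sin φ = 0.388291, cos φ = 0.921537, sin λ = 0.621967, cos λ = 0.783044.
East component: ΔE = −sin λ·ΔX + cos λ·ΔY = −(0.621967)(514.0) + (0.783044)(-169.9) = -452.73 m.
1° of latitude spans 110900 m; at latitude φ, 1° of longitude spans that × cos φ = 102198.4 m, so Δλ = -452.73 / 102198.4 × 3600 = -15.948″.

Δλ = -15.95″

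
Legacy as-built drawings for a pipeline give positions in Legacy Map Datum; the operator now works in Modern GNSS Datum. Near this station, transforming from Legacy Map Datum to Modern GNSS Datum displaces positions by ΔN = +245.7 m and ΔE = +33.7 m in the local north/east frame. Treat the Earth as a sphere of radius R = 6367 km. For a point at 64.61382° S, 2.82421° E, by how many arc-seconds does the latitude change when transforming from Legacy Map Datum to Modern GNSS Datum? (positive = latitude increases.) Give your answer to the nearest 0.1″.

On a sphere of radius R, 1 rad of latitude = R, so Δφ = ΔN / R = 245.7 / 6367000 = 3.8590e-05 rad = 7.960″.

Δφ = 8.0″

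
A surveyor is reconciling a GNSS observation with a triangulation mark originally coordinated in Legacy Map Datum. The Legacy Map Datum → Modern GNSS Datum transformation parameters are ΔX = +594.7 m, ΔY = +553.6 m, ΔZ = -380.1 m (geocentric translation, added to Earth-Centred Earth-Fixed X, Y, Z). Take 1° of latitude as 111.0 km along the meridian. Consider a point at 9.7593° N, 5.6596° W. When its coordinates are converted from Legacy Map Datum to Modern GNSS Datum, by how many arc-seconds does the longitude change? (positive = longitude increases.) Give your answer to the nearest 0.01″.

Δλ = 20.06″

sin φ = 0.169509, cos φ = 0.985529, sin λ = -0.098618, cos λ = 0.995125.
East component: ΔE = −sin λ·ΔX + cos λ·ΔY = −(-0.098618)(594.7) + (0.995125)(553.6) = 609.55 m.
1° of latitude spans 111000 m; at latitude φ, 1° of longitude spans that × cos φ = 109393.7 m, so Δλ = 609.55 / 109393.7 × 3600 = 20.059″.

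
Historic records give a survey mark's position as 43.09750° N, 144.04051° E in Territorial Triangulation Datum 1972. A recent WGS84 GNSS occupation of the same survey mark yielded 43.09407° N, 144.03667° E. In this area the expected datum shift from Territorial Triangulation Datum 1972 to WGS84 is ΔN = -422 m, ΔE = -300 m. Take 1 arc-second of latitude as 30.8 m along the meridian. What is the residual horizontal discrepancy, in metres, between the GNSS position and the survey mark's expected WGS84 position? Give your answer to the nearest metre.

43 m

Observed coordinate differences: Δφ = -0.00343°, Δλ = -0.00384°.
Converting to metres (1° lat = 110880 m, cos φ = 0.730192): observed ΔN = -380.3 m, observed ΔE = -310.9 m.
Subtracting the expected shift leaves a residual of -380.3 − (-422) = 41.7 m north and -310.9 − (-300) = -10.9 m east.
Residual distance = √(41.7² + (-10.9)²) = 43.1 m.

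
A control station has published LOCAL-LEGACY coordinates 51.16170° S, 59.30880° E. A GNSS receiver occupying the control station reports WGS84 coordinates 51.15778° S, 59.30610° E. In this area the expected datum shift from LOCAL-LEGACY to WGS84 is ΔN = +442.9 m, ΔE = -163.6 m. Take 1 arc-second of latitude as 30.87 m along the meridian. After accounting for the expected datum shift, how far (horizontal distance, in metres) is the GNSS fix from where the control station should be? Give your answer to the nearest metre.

Observed coordinate differences: Δφ = +0.00392°, Δλ = -0.00270°.
Converting to metres (1° lat = 111132 m, cos φ = 0.627125): observed ΔN = 435.6 m, observed ΔE = -188.2 m.
Subtracting the expected shift leaves a residual of 435.6 − (442.9) = -7.3 m north and -188.2 − (-163.6) = -24.6 m east.
Residual distance = √((-7.3)² + (-24.6)²) = 25.6 m.

26 m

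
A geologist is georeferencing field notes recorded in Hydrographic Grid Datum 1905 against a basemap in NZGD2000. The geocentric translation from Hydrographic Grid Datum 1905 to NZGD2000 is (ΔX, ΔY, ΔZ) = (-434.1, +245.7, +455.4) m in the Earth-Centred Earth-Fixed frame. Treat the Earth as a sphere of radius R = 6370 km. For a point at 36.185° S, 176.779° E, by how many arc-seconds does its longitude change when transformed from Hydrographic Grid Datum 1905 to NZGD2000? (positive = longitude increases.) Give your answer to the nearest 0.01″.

sin φ = -0.590394, cos φ = 0.807115, sin λ = 0.056187, cos λ = -0.998420.
East component: ΔE = −sin λ·ΔX + cos λ·ΔY = −(0.056187)(-434.1) + (-0.998420)(245.7) = -220.92 m.
1° of latitude spans πR/180 = 111177 m; at latitude φ, 1° of longitude spans that × cos φ = 89733.0 m, so Δλ = -220.92 / 89733.0 × 3600 = -8.863″.

Δλ = -8.86″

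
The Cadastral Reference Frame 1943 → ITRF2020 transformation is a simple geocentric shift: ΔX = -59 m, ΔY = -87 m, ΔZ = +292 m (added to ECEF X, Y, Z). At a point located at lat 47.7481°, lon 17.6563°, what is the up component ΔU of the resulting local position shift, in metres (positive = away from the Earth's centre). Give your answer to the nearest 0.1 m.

ΔU = 160.6 m

The local up (radial) axis is (cos φ cos λ, cos φ sin λ, sin φ), giving ΔU = -37.802 − 17.743 + 216.137 = 160.59 m.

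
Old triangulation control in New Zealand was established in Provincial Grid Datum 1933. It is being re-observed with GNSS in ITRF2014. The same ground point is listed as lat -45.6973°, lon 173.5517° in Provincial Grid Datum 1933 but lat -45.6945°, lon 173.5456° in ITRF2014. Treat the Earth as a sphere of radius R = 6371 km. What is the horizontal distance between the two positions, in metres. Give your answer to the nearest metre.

Δφ = -45.6945° − -45.6973° = +0.0028°; Δλ = 173.5456° − 173.5517° = -0.0061°.
1° along a meridian = πR/180 = 111195 m.
ΔN = Δφ × 111195 = 311.3 m; ΔE = Δλ × 111195 × cos(-45.6973°) = -0.0061 × 111195 × 0.698449 = -473.8 m.
Distance = √(ΔE² + ΔN²) = √((-473.8)² + 311.3²) = 566.9 m.

567 m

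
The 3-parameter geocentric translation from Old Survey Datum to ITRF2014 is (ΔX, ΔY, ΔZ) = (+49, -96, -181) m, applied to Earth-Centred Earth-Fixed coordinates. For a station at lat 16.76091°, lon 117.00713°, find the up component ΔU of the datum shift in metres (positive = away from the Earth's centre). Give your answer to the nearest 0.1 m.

ΔU = -155.4 m

The local up (radial) axis is (cos φ cos λ, cos φ sin λ, sin φ), giving ΔU = -21.306 − 81.898 − 52.197 = -155.40 m.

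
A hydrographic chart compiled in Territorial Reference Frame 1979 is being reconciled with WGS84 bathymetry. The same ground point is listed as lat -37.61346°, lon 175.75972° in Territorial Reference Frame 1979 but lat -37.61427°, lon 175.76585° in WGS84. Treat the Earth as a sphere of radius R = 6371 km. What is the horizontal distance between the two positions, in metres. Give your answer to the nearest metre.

547 m

Δφ = -37.61427° − -37.61346° = -0.00081°; Δλ = 175.76585° − 175.75972° = +0.00613°.
1° along a meridian = πR/180 = 111195 m.
ΔN = Δφ × 111195 = -90.1 m; ΔE = Δλ × 111195 × cos(-37.61346°) = +0.00613 × 111195 × 0.792146 = 539.9 m.
Distance = √(ΔE² + ΔN²) = √(539.9² + (-90.1)²) = 547.4 m.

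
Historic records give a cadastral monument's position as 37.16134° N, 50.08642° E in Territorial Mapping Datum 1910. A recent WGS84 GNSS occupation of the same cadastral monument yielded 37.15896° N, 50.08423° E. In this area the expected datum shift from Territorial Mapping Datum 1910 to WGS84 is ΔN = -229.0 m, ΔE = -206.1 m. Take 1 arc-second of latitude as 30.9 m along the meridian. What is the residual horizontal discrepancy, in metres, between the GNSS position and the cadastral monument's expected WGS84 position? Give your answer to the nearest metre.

Observed coordinate differences: Δφ = -0.00238°, Δλ = -0.00219°.
Converting to metres (1° lat = 111240 m, cos φ = 0.796938): observed ΔN = -264.8 m, observed ΔE = -194.1 m.
Subtracting the expected shift leaves a residual of -264.8 − (-229.0) = -35.8 m north and -194.1 − (-206.1) = 12.0 m east.
Residual distance = √((-35.8)² + 12.0²) = 37.7 m.

38 m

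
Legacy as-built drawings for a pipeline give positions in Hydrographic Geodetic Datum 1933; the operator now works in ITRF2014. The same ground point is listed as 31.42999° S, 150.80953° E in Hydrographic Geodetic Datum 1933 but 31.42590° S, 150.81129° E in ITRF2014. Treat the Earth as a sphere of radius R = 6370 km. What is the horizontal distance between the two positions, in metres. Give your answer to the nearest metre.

Δφ = -31.42590° − -31.42999° = +0.00409°; Δλ = 150.81129° − 150.80953° = +0.00176°.
1° along a meridian = πR/180 = 111177 m.
ΔN = Δφ × 111177 = 454.7 m; ΔE = Δλ × 111177 × cos(-31.42999°) = +0.00176 × 111177 × 0.853278 = 167.0 m.
Distance = √(ΔE² + ΔN²) = √(167.0² + 454.7²) = 484.4 m.

484 m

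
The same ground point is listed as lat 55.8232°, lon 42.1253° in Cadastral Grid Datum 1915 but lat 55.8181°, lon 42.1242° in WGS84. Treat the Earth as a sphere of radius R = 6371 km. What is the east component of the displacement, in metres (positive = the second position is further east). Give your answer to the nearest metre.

Δφ = 55.8181° − 55.8232° = -0.0051°; Δλ = 42.1242° − 42.1253° = -0.0011°.
1° along a meridian = πR/180 = 111195 m.
ΔN = Δφ × 111195 = -567.1 m; ΔE = Δλ × 111195 × cos(55.8232°) = -0.0011 × 111195 × 0.561748 = -68.7 m.

ΔE = -69 m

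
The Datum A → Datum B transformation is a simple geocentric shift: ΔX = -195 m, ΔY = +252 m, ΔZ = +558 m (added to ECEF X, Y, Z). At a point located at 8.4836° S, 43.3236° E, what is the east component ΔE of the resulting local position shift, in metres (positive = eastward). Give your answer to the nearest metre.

At φ = -8.4836°, λ = 43.3236°: sin φ = -0.147526, cos φ = 0.989058, sin λ = 0.686118, cos λ = 0.727490.
ΔE = −sin λ·ΔX + cos λ·ΔY = −(0.686118)·(-195) + (0.727490)·(252) = 317.12 m.

ΔE = 317 m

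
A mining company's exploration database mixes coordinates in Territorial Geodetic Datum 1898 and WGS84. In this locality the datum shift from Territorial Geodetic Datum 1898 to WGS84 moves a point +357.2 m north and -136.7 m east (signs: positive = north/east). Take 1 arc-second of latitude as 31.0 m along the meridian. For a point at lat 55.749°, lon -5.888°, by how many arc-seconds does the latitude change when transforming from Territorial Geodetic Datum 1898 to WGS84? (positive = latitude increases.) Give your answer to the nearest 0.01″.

1″ of latitude = 31.00 m, so Δφ = 357.2 / 31.00 = 11.523″.

Δφ = 11.52″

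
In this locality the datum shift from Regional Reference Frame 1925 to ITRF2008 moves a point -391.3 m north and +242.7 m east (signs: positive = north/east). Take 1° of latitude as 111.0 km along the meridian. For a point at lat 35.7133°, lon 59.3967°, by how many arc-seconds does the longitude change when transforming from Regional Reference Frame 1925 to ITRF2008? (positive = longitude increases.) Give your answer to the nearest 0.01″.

At latitude 35.7133°, cos φ = 0.811948.
1° of longitude at this latitude = 111.0 × cos φ = 90.13 km, so Δλ = 242.7 / 90126.2 = 0.0026929° = 9.694″.

Δλ = 9.69″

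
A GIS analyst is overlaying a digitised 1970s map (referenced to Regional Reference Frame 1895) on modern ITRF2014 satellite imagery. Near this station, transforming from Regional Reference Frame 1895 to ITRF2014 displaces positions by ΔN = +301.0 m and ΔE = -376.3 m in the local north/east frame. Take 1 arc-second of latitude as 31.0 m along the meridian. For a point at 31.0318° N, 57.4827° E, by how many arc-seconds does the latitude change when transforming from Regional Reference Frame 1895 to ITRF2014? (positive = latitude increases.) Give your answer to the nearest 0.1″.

1″ of latitude = 31.00 m, so Δφ = 301.0 / 31.00 = 9.710″.

Δφ = 9.7″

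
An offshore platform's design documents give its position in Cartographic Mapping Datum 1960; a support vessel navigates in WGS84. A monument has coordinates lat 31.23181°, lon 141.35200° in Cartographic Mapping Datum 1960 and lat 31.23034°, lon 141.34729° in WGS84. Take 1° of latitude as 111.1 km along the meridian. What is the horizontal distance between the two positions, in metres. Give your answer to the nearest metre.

Δφ = 31.23034° − 31.23181° = -0.00147°; Δλ = 141.34729° − 141.35200° = -0.00471°.
ΔN = Δφ × 111100 = -163.3 m; ΔE = Δλ × 111100 × cos(31.23181°) = -0.00471 × 111100 × 0.855077 = -447.4 m.
Distance = √(ΔE² + ΔN²) = √((-447.4)² + (-163.3)²) = 476.3 m.

476 m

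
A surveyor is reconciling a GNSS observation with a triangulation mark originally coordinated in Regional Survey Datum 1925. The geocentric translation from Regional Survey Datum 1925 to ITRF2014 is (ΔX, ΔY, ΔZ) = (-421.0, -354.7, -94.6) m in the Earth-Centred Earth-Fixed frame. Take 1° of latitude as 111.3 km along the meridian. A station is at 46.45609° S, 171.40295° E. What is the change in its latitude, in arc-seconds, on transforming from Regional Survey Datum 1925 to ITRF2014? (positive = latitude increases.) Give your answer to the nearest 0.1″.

sin φ = -0.724847, cos φ = 0.688910, sin λ = 0.149484, cos λ = -0.988764.
North component: ΔN = −sin φ cos λ·ΔX − sin φ sin λ·ΔY + cos φ·ΔZ = −(-0.724847)(-0.988764)(-421.0) − (-0.724847)(0.149484)(-354.7) + (0.688910)(-94.6) = 198.13 m.
1° of latitude spans 111300 m, so Δφ = 198.13 / 111300 × 3600 = 6.408″.

Δφ = 6.4″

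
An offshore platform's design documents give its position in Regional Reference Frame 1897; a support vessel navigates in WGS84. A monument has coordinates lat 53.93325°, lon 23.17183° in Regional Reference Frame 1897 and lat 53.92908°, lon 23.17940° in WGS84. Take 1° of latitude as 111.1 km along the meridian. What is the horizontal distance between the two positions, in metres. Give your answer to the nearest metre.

678 m

Δφ = 53.92908° − 53.93325° = -0.00417°; Δλ = 23.17940° − 23.17183° = +0.00757°.
ΔN = Δφ × 111100 = -463.3 m; ΔE = Δλ × 111100 × cos(53.93325°) = +0.00757 × 111100 × 0.588727 = 495.1 m.
Distance = √(ΔE² + ΔN²) = √(495.1² + (-463.3)²) = 678.1 m.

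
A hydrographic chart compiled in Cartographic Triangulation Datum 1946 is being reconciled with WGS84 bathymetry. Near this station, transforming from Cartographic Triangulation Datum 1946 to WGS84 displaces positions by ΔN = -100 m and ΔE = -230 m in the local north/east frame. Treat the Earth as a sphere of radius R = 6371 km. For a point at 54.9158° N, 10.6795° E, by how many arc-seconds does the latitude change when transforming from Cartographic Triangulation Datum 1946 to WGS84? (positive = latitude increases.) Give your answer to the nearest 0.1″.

Δφ = -3.2″

On a sphere of radius R, 1 rad of latitude = R, so Δφ = ΔN / R = -100.0 / 6371000 = -1.5696e-05 rad = -3.238″.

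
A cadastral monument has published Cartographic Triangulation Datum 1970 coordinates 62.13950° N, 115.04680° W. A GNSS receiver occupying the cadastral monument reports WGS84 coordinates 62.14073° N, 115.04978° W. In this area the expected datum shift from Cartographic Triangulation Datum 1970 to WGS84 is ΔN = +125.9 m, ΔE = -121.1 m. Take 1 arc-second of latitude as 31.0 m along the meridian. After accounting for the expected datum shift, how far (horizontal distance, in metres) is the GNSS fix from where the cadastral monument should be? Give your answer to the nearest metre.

Observed coordinate differences: Δφ = +0.00123°, Δλ = -0.00298°.
Converting to metres (1° lat = 111600 m, cos φ = 0.467320): observed ΔN = 137.3 m, observed ΔE = -155.4 m.
Subtracting the expected shift leaves a residual of 137.3 − (125.9) = 11.4 m north and -155.4 − (-121.1) = -34.3 m east.
Residual distance = √(11.4² + (-34.3)²) = 36.1 m.

36 m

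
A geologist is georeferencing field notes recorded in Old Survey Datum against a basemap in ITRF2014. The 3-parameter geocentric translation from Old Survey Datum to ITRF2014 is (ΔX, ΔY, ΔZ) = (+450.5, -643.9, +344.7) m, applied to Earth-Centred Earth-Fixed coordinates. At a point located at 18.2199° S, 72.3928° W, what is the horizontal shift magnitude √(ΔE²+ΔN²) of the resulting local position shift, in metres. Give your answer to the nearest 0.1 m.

The local east axis at (φ, λ) is (−sin λ, cos λ, 0), so ΔE = −sin(-72.3928°)·450.5 + cos(-72.3928°)·(-643.9) = 234.62 m.
The local north axis is (−sin φ cos λ, −sin φ sin λ, cos φ), giving ΔN = 42.607 + 191.893 + 327.418 = 561.92 m.
Horizontal magnitude = √(ΔE² + ΔN²) = √(234.62² + 561.92²) = 608.93 m.

608.9 m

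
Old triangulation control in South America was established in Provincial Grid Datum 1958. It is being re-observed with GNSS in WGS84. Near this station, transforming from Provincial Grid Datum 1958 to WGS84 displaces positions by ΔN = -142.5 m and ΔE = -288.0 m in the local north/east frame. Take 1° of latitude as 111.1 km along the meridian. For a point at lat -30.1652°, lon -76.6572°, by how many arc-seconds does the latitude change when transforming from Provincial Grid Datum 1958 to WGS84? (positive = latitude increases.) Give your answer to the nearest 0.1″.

Δφ = -4.6″

1° of latitude = 111.1 km, so Δφ = -142.5 / 111100 = -0.0012826° = -4.617″.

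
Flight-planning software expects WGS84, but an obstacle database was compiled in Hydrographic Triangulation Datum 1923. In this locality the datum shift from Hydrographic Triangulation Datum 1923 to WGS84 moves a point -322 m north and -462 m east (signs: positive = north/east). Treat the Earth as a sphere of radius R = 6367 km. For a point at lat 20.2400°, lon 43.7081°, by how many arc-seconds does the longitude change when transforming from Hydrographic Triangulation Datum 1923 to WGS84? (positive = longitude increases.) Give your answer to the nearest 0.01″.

At latitude 20.2400°, cos φ = 0.938252.
One radian of longitude at latitude φ spans R cos φ, so Δλ = ΔE / (R cos φ) = -462.0 / (6367000 × 0.938252) = -7.7337e-05 rad = -15.952″.

Δλ = -15.95″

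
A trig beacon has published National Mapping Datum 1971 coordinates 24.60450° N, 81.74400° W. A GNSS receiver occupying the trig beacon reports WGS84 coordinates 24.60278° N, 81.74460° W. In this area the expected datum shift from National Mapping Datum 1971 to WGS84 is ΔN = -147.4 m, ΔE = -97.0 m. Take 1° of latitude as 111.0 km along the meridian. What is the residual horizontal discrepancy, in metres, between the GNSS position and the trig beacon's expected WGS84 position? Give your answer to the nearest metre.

Observed coordinate differences: Δφ = -0.00172°, Δλ = -0.00060°.
Converting to metres (1° lat = 111000 m, cos φ = 0.909203): observed ΔN = -190.9 m, observed ΔE = -60.6 m.
Subtracting the expected shift leaves a residual of -190.9 − (-147.4) = -43.5 m north and -60.6 − (-97.0) = 36.4 m east.
Residual distance = √((-43.5)² + 36.4²) = 56.8 m.

57 m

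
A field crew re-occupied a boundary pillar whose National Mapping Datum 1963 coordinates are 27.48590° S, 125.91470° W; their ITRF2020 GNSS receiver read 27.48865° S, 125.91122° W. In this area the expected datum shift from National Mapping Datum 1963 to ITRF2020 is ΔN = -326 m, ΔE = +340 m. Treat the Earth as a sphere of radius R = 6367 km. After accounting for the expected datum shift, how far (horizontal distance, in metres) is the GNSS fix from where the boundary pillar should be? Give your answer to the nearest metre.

Observed coordinate differences: Δφ = -0.00275°, Δλ = +0.00348°.
Converting to metres (1° lat = 111125 m, cos φ = 0.887124): observed ΔN = -305.6 m, observed ΔE = 343.1 m.
Subtracting the expected shift leaves a residual of -305.6 − (-326) = 20.4 m north and 343.1 − (340) = 3.1 m east.
Residual distance = √(20.4² + 3.1²) = 20.6 m.

21 m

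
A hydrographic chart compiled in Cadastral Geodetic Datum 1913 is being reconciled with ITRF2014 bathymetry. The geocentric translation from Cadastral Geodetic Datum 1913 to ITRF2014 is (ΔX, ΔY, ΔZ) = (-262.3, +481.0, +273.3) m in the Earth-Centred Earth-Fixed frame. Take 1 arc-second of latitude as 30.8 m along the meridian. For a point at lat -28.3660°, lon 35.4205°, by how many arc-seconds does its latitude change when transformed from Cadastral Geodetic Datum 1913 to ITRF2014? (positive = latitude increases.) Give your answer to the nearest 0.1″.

Δφ = 8.8″

sin φ = -0.475102, cos φ = 0.879931, sin λ = 0.579573, cos λ = 0.814920.
North component: ΔN = −sin φ cos λ·ΔX − sin φ sin λ·ΔY + cos φ·ΔZ = −(-0.475102)(0.814920)(-262.3) − (-0.475102)(0.579573)(481.0) + (0.879931)(273.3) = 271.38 m.
1° of latitude spans 3600 × 30.80 = 110880 m, so Δφ = 271.38 / 110880 × 3600 = 8.811″.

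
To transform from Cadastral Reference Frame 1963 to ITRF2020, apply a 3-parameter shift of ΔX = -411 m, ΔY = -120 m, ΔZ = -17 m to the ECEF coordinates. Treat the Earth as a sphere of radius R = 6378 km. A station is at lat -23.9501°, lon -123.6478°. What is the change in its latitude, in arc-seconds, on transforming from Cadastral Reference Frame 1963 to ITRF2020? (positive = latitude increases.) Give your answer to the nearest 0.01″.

sin φ = -0.405941, cos φ = 0.913899, sin λ = -0.832459, cos λ = -0.554086.
North component: ΔN = −sin φ cos λ·ΔX − sin φ sin λ·ΔY + cos φ·ΔZ = −(-0.405941)(-0.554086)(-411) − (-0.405941)(-0.832459)(-120) + (0.913899)(-17) = 117.46 m.
1° of latitude spans πR/180 = 111317 m, so Δφ = 117.46 / 111317 × 3600 = 3.799″.

Δφ = 3.80″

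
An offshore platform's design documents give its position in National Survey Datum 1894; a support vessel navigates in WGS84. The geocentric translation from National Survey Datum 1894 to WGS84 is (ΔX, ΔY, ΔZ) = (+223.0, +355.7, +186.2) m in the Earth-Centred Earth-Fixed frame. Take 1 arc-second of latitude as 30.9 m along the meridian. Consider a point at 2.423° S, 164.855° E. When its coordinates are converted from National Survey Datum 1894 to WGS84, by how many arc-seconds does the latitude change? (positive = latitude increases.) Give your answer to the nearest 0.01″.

sin φ = -0.042277, cos φ = 0.999106, sin λ = 0.261263, cos λ = -0.965268.
North component: ΔN = −sin φ cos λ·ΔX − sin φ sin λ·ΔY + cos φ·ΔZ = −(-0.042277)(-0.965268)(223.0) − (-0.042277)(0.261263)(355.7) + (0.999106)(186.2) = 180.86 m.
1° of latitude spans 3600 × 30.90 = 111240 m, so Δφ = 180.86 / 111240 × 3600 = 5.853″.

Δφ = 5.85″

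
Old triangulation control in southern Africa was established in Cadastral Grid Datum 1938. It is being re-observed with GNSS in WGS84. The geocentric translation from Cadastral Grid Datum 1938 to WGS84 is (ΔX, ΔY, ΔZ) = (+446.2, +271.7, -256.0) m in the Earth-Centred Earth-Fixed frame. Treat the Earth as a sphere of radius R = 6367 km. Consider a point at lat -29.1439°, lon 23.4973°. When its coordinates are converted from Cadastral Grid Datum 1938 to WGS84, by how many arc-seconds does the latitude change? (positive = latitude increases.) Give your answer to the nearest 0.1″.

Δφ = 0.9″

sin φ = -0.487005, cos φ = 0.873399, sin λ = 0.398706, cos λ = 0.917079.
North component: ΔN = −sin φ cos λ·ΔX − sin φ sin λ·ΔY + cos φ·ΔZ = −(-0.487005)(0.917079)(446.2) − (-0.487005)(0.398706)(271.7) + (0.873399)(-256.0) = 28.45 m.
1° of latitude spans πR/180 = 111125 m, so Δφ = 28.45 / 111125 × 3600 = 0.922″.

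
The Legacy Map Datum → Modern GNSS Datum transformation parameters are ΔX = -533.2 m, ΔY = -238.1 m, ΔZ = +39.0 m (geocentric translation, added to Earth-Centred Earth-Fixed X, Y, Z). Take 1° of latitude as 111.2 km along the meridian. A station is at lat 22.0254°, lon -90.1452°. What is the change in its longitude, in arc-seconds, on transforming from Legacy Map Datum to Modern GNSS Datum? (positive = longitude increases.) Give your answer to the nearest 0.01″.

sin φ = 0.375018, cos φ = 0.927018, sin λ = -0.999997, cos λ = -0.002534.
East component: ΔE = −sin λ·ΔX + cos λ·ΔY = −(-0.999997)(-533.2) + (-0.002534)(-238.1) = -532.59 m.
1° of latitude spans 111200 m; at latitude φ, 1° of longitude spans that × cos φ = 103084.4 m, so Δλ = -532.59 / 103084.4 × 3600 = -18.600″.

Δλ = -18.60″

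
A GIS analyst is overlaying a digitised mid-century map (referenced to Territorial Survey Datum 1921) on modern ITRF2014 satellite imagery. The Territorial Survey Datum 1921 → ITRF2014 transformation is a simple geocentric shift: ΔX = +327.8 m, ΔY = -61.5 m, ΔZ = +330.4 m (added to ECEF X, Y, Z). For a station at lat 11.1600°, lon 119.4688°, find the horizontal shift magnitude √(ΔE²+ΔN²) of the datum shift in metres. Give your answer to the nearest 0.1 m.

The local east axis at (φ, λ) is (−sin λ, cos λ, 0), so ΔE = −sin(119.4688°)·327.8 + cos(119.4688°)·(-61.5) = -255.14 m.
The local north axis is (−sin φ cos λ, −sin φ sin λ, cos φ), giving ΔN = 31.212 + 10.363 + 324.152 = 365.73 m.
Horizontal magnitude = √(ΔE² + ΔN²) = √((-255.14)² + 365.73²) = 445.93 m.

445.9 m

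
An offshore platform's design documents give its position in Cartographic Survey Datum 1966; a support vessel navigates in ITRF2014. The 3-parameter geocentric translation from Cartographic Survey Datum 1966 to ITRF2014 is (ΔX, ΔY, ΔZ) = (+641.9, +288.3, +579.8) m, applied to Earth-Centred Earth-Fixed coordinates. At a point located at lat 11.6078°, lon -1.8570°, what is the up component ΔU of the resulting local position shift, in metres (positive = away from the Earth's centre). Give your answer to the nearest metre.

The local up (radial) axis is (cos φ cos λ, cos φ sin λ, sin φ), giving ΔU = 628.442 − 9.151 + 116.662 = 735.95 m.

ΔU = 736 m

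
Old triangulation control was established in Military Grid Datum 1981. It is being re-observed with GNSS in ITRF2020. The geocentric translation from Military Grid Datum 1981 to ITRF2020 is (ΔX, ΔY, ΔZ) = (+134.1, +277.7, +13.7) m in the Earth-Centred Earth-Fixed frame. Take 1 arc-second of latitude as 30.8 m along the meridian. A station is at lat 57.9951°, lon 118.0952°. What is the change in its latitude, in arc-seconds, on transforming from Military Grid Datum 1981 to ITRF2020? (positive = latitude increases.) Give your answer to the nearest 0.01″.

sin φ = 0.848003, cos φ = 0.529992, sin λ = 0.882166, cos λ = -0.470938.
North component: ΔN = −sin φ cos λ·ΔX − sin φ sin λ·ΔY + cos φ·ΔZ = −(0.848003)(-0.470938)(134.1) − (0.848003)(0.882166)(277.7) + (0.529992)(13.7) = -146.93 m.
1° of latitude spans 3600 × 30.80 = 110880 m, so Δφ = -146.93 / 110880 × 3600 = -4.770″.

Δφ = -4.77″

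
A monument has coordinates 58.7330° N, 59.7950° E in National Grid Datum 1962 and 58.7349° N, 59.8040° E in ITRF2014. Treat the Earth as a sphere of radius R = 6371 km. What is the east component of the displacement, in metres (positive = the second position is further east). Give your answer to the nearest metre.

Δφ = 58.7349° − 58.7330° = +0.0019°; Δλ = 59.8040° − 59.7950° = +0.0090°.
1° along a meridian = πR/180 = 111195 m.
ΔN = Δφ × 111195 = 211.3 m; ΔE = Δλ × 111195 × cos(58.7330°) = +0.0090 × 111195 × 0.519027 = 519.4 m.

ΔE = 519 m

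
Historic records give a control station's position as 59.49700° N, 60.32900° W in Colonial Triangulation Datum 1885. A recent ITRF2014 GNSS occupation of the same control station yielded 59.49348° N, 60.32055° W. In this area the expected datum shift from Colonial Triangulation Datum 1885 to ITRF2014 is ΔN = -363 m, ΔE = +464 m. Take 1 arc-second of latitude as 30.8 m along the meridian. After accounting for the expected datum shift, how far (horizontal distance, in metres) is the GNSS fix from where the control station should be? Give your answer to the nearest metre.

Observed coordinate differences: Δφ = -0.00352°, Δλ = +0.00845°.
Converting to metres (1° lat = 110880 m, cos φ = 0.507583): observed ΔN = -390.3 m, observed ΔE = 475.6 m.
Subtracting the expected shift leaves a residual of -390.3 − (-363) = -27.3 m north and 475.6 − (464) = 11.6 m east.
Residual distance = √((-27.3)² + 11.6²) = 29.6 m.

30 m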